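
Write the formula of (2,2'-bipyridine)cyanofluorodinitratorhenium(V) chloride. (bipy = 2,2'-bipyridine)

[Re(bipy)(CN)F(NO3)2]Cl

Ligands: 1 fluoro (F, -1), 2 nitrato (NO3, -1), 1 cyano (CN, -1), 1 2,2'-bipyridine (bipy, neutral). Ligand charge sum = -4.
With Re in oxidation state +5, the complex ion is [Re...]^1+.
Charge balance with chloride (-1) requires 1 complex ion per 1 chloride.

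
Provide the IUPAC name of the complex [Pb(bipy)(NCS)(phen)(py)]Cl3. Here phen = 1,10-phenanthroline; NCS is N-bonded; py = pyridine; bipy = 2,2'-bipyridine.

The 3 chloride counter-ions carry a total charge of -3, so each complex ion is 3+.
Ligand charges: 1×1,10-phenanthroline (neutral), 1×isothiocyanato (-1 each), 1×pyridine (neutral), 1×2,2'-bipyridine (neutral); total -1. So Pb + (-1) = 3+, giving Pb = +4.
Ligands are named alphabetically: bipyridine before isothiocyanato before phenanthroline before pyridine.

(2,2'-bipyridine)isothiocyanato(1,10-phenanthroline)(pyridine)lead(IV) chloride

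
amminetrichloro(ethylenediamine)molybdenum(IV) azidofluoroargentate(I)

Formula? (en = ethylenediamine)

[MoCl3(en)(NH3)][AgF(N3)]

Cation [Mo…]: ligand charges -3, Mo(IV) ⇒ ion charge 1+.
Anion [Ag…]: ligand charges -2, Ag(I) ⇒ ion charge 1−.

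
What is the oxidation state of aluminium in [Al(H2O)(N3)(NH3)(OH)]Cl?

+3

1 chloride outside the brackets (-1 each) → the complex ion is 1+.
Ligand charges: 1×N3 = -1; 1×NH3 neutral; 1×OH = -1; 1×H2O neutral; sum -2.
Al + (-2) = 1+ ⇒ Al is +3.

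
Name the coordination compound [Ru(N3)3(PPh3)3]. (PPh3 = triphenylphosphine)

There is no counter-ion, so the complex is neutral overall.
Ligand charges: 3×triphenylphosphine (neutral), 3×azido (-1 each); total -3. So Ru + (-3) = 0, giving Ru = +3.
Ligands are named alphabetically: azido before triphenylphosphine.

triazidotris(triphenylphosphine)ruthenium(III)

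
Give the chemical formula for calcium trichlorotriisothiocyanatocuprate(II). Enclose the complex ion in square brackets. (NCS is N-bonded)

Ligands: 3 isothiocyanato (NCS, -1), 3 chloro (Cl, -1). Ligand charge sum = -6.
Charge balance with calcium (+2) requires 1 complex ion per 2 calcium.

Ca2[CuCl3(NCS)3]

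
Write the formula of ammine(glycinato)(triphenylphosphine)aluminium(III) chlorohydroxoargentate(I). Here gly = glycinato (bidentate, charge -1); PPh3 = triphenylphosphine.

Cation [Al…]: ligand charges -1, Al(III) ⇒ ion charge 2+.
Anion [Ag…]: ligand charges -2, Ag(I) ⇒ ion charge 1−.

[Al(gly)(NH3)(PPh3)][AgCl(OH)]2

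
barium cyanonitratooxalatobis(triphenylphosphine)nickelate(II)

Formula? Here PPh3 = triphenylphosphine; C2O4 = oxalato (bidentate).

Ligands: 1 cyano (CN, -1), 2 triphenylphosphine (PPh3, neutral), 1 nitrato (NO3, -1), 1 oxalato (C2O4, -2). Ligand charge sum = -4.
With Ni in oxidation state +2, the complex ion is [Ni...]^2−.
Charge balance with barium (+2) requires 1 complex ion per 1 barium.

Ba[Ni(C2O4)(CN)(NO3)(PPh3)2]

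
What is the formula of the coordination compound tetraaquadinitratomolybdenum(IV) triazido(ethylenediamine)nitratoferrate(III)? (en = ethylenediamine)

Cation [Mo…]: ligand charges -2, Mo(IV) ⇒ ion charge 2+.
Anion [Fe…]: ligand charges -4, Fe(III) ⇒ ion charge 1−.
One 2+ cation requires 2 of the 1− anion.

[Mo(H2O)4(NO3)2][Fe(en)(N3)3(NO3)]2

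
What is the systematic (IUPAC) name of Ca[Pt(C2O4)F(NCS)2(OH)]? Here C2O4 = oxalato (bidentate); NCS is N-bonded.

The 1 calcium counter-ion carries a total charge of +2, so each complex ion is 2−.
Ligand charges: 1×hydroxo (-1 each), 1×fluoro (-1 each), 1×oxalato (-2 each), 2×isothiocyanato (-1 each); total -6. So Pt + (-6) = 2−, giving Pt = +4.
Ligands are named alphabetically: fluoro before hydroxo before isothiocyanato before oxalato.
The complex ion is anionic, so platinum takes the -ate form platinate(IV).

calcium fluorohydroxodiisothiocyanatooxalatoplatinate(IV)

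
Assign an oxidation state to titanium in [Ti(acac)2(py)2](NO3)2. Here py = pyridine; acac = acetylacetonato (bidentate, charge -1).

+4

2 nitrate outside the brackets (-1 each) → the complex ion is 2+.
Ligand charges: 2×py neutral; 2×acac = -2; sum -2.
Ti + (-2) = 2+ ⇒ Ti is +4.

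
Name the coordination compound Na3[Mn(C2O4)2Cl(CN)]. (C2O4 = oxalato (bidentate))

The 3 sodium counter-ions carry a total charge of +3, so each complex ion is 3−.
Ligand charges: 2×oxalato (-2 each), 1×chloro (-1 each), 1×cyano (-1 each); total -6. So Mn + (-6) = 3−, giving Mn = +3.
The complex ion is anionic, so manganese takes the -ate form manganate(III).

sodium chlorocyanodioxalatomanganate(III)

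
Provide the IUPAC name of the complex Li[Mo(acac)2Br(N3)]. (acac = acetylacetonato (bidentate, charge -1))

The 1 lithium counter-ion carries a total charge of +1, so each complex ion is 1−.
Ligand charges: 2×acetylacetonato (-1 each), 1×azido (-1 each), 1×bromo (-1 each); total -4. So Mo + (-4) = 1−, giving Mo = +3.
Ligands are named alphabetically: acetylacetonato before azido before bromo.
The complex ion is anionic, so molybdenum takes the -ate form molybdate(III).

lithium bis(acetylacetonato)azidobromomolybdate(III)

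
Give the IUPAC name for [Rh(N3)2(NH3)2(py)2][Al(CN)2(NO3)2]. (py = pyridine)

diamminediazidobis(pyridine)rhodium(III) dicyanodinitratoaluminate(III)

Both ions are complex: the cation is named first with the plain metal name, the anion second with the -ate form; each ion's ligands are alphabetised independently.
Aluminium is always +3 in its complexes; the anion's ligand charges sum to -4, so the complex anion is 1−.
A 1:1 salt means the cation carries the equal and opposite charge, 1+.
Cation: ligand charges sum to -2; for the ion to be 1+, Rh = +3.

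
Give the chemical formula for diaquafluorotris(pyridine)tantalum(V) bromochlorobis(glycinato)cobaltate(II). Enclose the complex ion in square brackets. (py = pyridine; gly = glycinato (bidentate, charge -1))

Cation [Ta…]: ligand charges -1, Ta(V) ⇒ ion charge 4+.
Anion [Co…]: ligand charges -4, Co(II) ⇒ ion charge 2−.
One 4+ cation requires 2 of the 2− anion.

[TaF(H2O)2(py)3][CoBrCl(gly)2]2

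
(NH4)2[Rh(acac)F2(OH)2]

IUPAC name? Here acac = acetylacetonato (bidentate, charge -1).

The 2 ammonium counter-ions carry a total charge of +2, so each complex ion is 2−.
Ligand charges: 1×acetylacetonato (-1 each), 2×fluoro (-1 each), 2×hydroxo (-1 each); total -5. So Rh + (-5) = 2−, giving Rh = +3.
The complex ion is anionic, so rhodium takes the -ate form rhodate(III).

ammonium (acetylacetonato)difluorodihydroxorhodate(III)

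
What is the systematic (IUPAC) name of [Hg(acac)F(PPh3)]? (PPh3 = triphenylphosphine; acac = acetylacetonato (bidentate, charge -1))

There is no counter-ion, so the complex is neutral overall.
Ligand charges: 1×fluoro (-1 each), 1×triphenylphosphine (neutral), 1×acetylacetonato (-1 each); total -2. So Hg + (-2) = 0, giving Hg = +2.
Ligands are named alphabetically: acetylacetonato before fluoro before triphenylphosphine.

(acetylacetonato)fluoro(triphenylphosphine)mercury(II)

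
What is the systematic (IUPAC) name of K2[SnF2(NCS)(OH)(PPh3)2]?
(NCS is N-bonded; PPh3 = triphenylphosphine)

The 2 potassium counter-ions carry a total charge of +2, so each complex ion is 2−.
Ligand charges: 1×hydroxo (-1 each), 1×isothiocyanato (-1 each), 2×triphenylphosphine (neutral), 2×fluoro (-1 each); total -4. So Sn + (-4) = 2−, giving Sn = +2.
Ligands are named alphabetically: fluoro before hydroxo before isothiocyanato before triphenylphosphine.
The complex ion is anionic, so tin takes the -ate form stannate(II).

potassium difluorohydroxoisothiocyanatobis(triphenylphosphine)stannate(II)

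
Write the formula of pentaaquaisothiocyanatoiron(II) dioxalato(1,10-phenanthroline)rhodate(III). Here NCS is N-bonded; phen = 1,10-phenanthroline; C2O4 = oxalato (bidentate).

[Fe(H2O)5(NCS)][Rh(C2O4)2(phen)]

Cation [Fe…]: ligand charges -1, Fe(II) ⇒ ion charge 1+.
Anion [Rh…]: ligand charges -4, Rh(III) ⇒ ion charge 1−.
One 1+ cation balances one 1− anion.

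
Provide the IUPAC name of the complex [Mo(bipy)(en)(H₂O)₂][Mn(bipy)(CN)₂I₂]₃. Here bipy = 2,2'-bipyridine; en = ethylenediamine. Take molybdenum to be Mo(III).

diaqua(2,2'-bipyridine)(ethylenediamine)molybdenum(III) (2,2'-bipyridine)dicyanodiiodomanganate(III)

Both ions are complex: the cation is named first with the plain metal name, the anion second with the -ate form; each ion's ligands are alphabetised independently.
Mo is given as +3; the cation's ligand charges sum to 0, so the complex cation is 3+.
With 3 anions per cation, each anion must be 3/3 = 1−.
Anion: ligand charges sum to -4; for the ion to be 1−, Mn = +3.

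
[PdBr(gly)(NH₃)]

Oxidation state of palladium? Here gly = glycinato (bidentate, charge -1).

No counter-ion: the bracketed complex is neutral.
Ligand charges: 1×gly = -1; 1×Br = -1; 1×NH3 neutral; sum -2.
Pd + (-2) = 0 ⇒ Pd is +2.

+2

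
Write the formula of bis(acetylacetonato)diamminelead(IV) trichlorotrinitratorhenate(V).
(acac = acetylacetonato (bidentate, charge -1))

[Pb(acac)2(NH3)2][ReCl3(NO3)3]2

Cation [Pb…]: ligand charges -2, Pb(IV) ⇒ ion charge 2+.
Anion [Re…]: ligand charges -6, Re(V) ⇒ ion charge 1−.
One 2+ cation requires 2 of the 1− anion.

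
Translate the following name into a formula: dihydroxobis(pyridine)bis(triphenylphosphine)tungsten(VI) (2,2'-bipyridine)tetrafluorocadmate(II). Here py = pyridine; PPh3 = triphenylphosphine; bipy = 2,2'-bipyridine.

Cation [W…]: ligand charges -2, W(VI) ⇒ ion charge 4+.
Anion [Cd…]: ligand charges -4, Cd(II) ⇒ ion charge 2−.

[W(OH)2(PPh3)2(py)2][Cd(bipy)F4]2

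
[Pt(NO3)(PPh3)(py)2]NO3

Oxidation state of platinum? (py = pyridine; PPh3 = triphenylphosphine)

1 nitrate outside the brackets (-1 each) → the complex ion is 1+.
Ligand charges: 2×py neutral; 1×NO3 = -1; 1×PPh3 neutral; sum -1.
Pt + (-1) = 1+ ⇒ Pt is +2.

+2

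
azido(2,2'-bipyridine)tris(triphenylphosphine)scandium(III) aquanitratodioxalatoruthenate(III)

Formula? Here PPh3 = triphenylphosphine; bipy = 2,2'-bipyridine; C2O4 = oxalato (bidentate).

[Sc(bipy)(N3)(PPh3)3][Ru(C2O4)2(H2O)(NO3)]

Cation [Sc…]: ligand charges -1, Sc(III) ⇒ ion charge 2+.
Anion [Ru…]: ligand charges -5, Ru(III) ⇒ ion charge 2−.
One 2+ cation balances one 2− anion.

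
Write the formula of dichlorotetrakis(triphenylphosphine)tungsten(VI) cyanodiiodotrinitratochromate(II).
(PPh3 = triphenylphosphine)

[WCl2(PPh3)4][Cr(CN)I2(NO3)3]

Cation [W…]: ligand charges -2, W(VI) ⇒ ion charge 4+.
Anion [Cr…]: ligand charges -6, Cr(II) ⇒ ion charge 4−.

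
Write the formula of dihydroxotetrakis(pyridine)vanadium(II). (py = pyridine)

[V(OH)2(py)4]

Ligands: 4 pyridine (py, neutral), 2 hydroxo (OH, -1). Ligand charge sum = -2.
With V in oxidation state +2, the complex ion is [V...].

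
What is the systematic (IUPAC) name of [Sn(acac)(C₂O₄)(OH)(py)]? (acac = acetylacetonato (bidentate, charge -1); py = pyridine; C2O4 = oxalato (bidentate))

There is no counter-ion, so the complex is neutral overall.
Ligand charges: 1×hydroxo (-1 each), 1×acetylacetonato (-1 each), 1×pyridine (neutral), 1×oxalato (-2 each); total -4. So Sn + (-4) = 0, giving Sn = +4.
Ligands are named alphabetically: acetylacetonato before hydroxo before oxalato before pyridine.

(acetylacetonato)hydroxooxalato(pyridine)tin(IV)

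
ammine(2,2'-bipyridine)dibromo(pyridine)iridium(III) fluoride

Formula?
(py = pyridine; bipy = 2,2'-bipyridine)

Ligands: 1 pyridine (py, neutral), 2 bromo (Br, -1), 1 2,2'-bipyridine (bipy, neutral), 1 ammine (NH3, neutral). Ligand charge sum = -2.
With Ir in oxidation state +3, the complex ion is [Ir...]^1+.
Charge balance with fluoride (-1) requires 1 complex ion per 1 fluoride.

[Ir(bipy)Br2(NH3)(py)]F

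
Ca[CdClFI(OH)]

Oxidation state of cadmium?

1 calcium outside the brackets (+2 each) → the complex ion is 2−.
Ligand charges: 1×OH = -1; 1×F = -1; 1×Cl = -1; 1×I = -1; sum -4.
Cd + (-4) = 2− ⇒ Cd is +2.

+2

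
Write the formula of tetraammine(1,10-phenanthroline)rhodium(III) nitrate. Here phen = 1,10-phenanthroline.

Ligands: 1 1,10-phenanthroline (phen, neutral), 4 ammine (NH3, neutral). Ligand charge sum = 0.
With Rh in oxidation state +3, the complex ion is [Rh...]^3+.
Charge balance with nitrate (-1) requires 1 complex ion per 3 nitrate.

[Rh(NH3)4(phen)](NO3)3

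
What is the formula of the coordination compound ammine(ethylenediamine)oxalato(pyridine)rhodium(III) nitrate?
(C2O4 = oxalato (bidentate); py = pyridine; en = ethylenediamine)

[Rh(C2O4)(en)(NH3)(py)]NO3

Ligands: 1 oxalato (C2O4, -2), 1 ammine (NH3, neutral), 1 pyridine (py, neutral), 1 ethylenediamine (en, neutral). Ligand charge sum = -2.
With Rh in oxidation state +3, the complex ion is [Rh...]^1+.
Charge balance with nitrate (-1) requires 1 complex ion per 1 nitrate.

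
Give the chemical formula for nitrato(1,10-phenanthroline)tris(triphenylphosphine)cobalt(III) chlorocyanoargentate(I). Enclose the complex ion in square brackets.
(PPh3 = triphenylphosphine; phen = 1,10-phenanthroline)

Cation [Co…]: ligand charges -1, Co(III) ⇒ ion charge 2+.
Anion [Ag…]: ligand charges -2, Ag(I) ⇒ ion charge 1−.

[Co(NO3)(phen)(PPh3)3][AgCl(CN)]2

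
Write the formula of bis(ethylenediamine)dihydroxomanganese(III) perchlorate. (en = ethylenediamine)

Ligands: 2 hydroxo (OH, -1), 2 ethylenediamine (en, neutral). Ligand charge sum = -2.
Charge balance with perchlorate (-1) requires 1 complex ion per 1 perchlorate.

[Mn(en)2(OH)2]ClO4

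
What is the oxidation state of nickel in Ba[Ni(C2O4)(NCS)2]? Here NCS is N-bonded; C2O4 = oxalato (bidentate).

1 barium outside the brackets (+2 each) → the complex ion is 2−.
Ligand charges: 2×NCS = -2; 1×C2O4 = -2; sum -4.
Ni + (-4) = 2− ⇒ Ni is +2.

+2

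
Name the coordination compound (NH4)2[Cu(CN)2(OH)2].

ammonium dicyanodihydroxocuprate(II)

The 2 ammonium counter-ions carry a total charge of +2, so each complex ion is 2−.
Ligand charges: 2×cyano (-1 each), 2×hydroxo (-1 each); total -4. So Cu + (-4) = 2−, giving Cu = +2.
Ligands are named alphabetically: cyano before hydroxo.
The complex ion is anionic, so copper takes the -ate form cuprate(II).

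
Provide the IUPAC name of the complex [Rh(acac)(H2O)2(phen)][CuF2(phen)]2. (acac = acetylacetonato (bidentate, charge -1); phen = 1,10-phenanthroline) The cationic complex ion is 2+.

Both ions are complex: the cation is named first with the plain metal name, the anion second with the -ate form; each ion's ligands are alphabetised independently.
The complex cation is given as 2+; its ligand charges sum to -1, so Rh = +3.
With 2 anions per cation, each anion must be 2/2 = 1−.
Anion: ligand charges sum to -2; for the ion to be 1−, Cu = +1.

(acetylacetonato)diaqua(1,10-phenanthroline)rhodium(III) difluoro(1,10-phenanthroline)cuprate(I)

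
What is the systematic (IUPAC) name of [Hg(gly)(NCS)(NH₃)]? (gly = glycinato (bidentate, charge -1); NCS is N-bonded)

There is no counter-ion, so the complex is neutral overall.
Ligand charges: 1×glycinato (-1 each), 1×isothiocyanato (-1 each), 1×ammine (neutral); total -2. So Hg + (-2) = 0, giving Hg = +2.
Ligands are named alphabetically: ammine before glycinato before isothiocyanato.

ammine(glycinato)isothiocyanatomercury(II)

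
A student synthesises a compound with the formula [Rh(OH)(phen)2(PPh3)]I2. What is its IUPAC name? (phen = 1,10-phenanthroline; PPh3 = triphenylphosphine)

hydroxobis(1,10-phenanthroline)(triphenylphosphine)rhodium(III) iodide

The 2 iodide counter-ions carry a total charge of -2, so each complex ion is 2+.
Ligand charges: 2×1,10-phenanthroline (neutral), 1×triphenylphosphine (neutral), 1×hydroxo (-1 each); total -1. So Rh + (-1) = 2+, giving Rh = +3.
Ligands are named alphabetically: hydroxo before phenanthroline before triphenylphosphine.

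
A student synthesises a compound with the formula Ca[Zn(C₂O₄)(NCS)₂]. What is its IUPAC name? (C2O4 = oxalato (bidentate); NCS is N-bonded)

The 1 calcium counter-ion carries a total charge of +2, so each complex ion is 2−.
Ligand charges: 1×oxalato (-2 each), 2×isothiocyanato (-1 each); total -4. So Zn + (-4) = 2−, giving Zn = +2.
Ligands are named alphabetically: isothiocyanato before oxalato.
The complex ion is anionic, so zinc takes the -ate form zincate(II).

calcium diisothiocyanatooxalatozincate(II)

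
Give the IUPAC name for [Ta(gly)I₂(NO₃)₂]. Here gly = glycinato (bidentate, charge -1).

(glycinato)diiododinitratotantalum(V)

There is no counter-ion, so the complex is neutral overall.
Ligand charges: 2×nitrato (-1 each), 2×iodo (-1 each), 1×glycinato (-1 each); total -5. So Ta + (-5) = 0, giving Ta = +5.
Ligands are named alphabetically: glycinato before iodo before nitrato.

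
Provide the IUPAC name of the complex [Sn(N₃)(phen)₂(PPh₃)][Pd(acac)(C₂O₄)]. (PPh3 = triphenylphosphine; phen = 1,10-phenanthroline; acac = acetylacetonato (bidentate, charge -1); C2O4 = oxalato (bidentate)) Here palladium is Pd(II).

Pd is given as +2; the anion's ligand charges sum to -3, so the complex anion is 1−.
A 1:1 salt means the cation carries the equal and opposite charge, 1+.
Cation: ligand charges sum to -1; for the ion to be 1+, Sn = +2.

azidobis(1,10-phenanthroline)(triphenylphosphine)tin(II) (acetylacetonato)oxalatopalladate(II)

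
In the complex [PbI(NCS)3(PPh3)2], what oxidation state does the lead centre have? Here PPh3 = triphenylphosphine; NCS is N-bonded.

No counter-ion: the bracketed complex is neutral.
Ligand charges: 2×PPh3 neutral; 1×I = -1; 3×NCS = -3; sum -4.
Pb + (-4) = 0 ⇒ Pb is +4.

+4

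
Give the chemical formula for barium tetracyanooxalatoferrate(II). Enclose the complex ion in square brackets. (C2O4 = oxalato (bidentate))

Ligands: 1 oxalato (C2O4, -2), 4 cyano (CN, -1). Ligand charge sum = -6.
With Fe in oxidation state +2, the complex ion is [Fe...]^4−.
Charge balance with barium (+2) requires 1 complex ion per 2 barium.

Ba2[Fe(C2O4)(CN)4]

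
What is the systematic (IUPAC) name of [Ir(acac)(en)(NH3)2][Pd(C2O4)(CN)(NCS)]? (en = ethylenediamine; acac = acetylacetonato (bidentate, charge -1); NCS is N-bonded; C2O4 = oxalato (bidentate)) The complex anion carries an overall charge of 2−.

(acetylacetonato)diammine(ethylenediamine)iridium(III) cyanoisothiocyanatooxalatopalladate(II)

The complex anion is given as 2−; its ligand charges sum to -4, so Pd = +2.
A 1:1 salt means the cation carries the equal and opposite charge, 2+.
Cation: ligand charges sum to -1; for the ion to be 2+, Ir = +3.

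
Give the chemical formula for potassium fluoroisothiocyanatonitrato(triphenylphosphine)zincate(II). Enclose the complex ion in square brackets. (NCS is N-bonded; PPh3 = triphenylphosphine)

K[ZnF(NCS)(NO3)(PPh3)]

Ligands: 1 isothiocyanato (NCS, -1), 1 triphenylphosphine (PPh3, neutral), 1 fluoro (F, -1), 1 nitrato (NO3, -1). Ligand charge sum = -3.
With Zn in oxidation state +2, the complex ion is [Zn...]^1−.
Charge balance with potassium (+1) requires 1 complex ion per 1 potassium.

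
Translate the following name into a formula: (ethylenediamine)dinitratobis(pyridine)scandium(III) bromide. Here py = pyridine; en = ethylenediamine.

[Sc(en)(NO3)2(py)2]Br

Ligands: 2 nitrato (NO3, -1), 2 pyridine (py, neutral), 1 ethylenediamine (en, neutral). Ligand charge sum = -2.
With Sc in oxidation state +3, the complex ion is [Sc...]^1+.
Charge balance with bromide (-1) requires 1 complex ion per 1 bromide.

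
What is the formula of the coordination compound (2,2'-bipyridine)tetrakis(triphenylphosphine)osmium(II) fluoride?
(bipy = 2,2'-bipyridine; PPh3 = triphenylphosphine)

[Os(bipy)(PPh3)4]F2

Ligands: 1 2,2'-bipyridine (bipy, neutral), 4 triphenylphosphine (PPh3, neutral). Ligand charge sum = 0.
Charge balance with fluoride (-1) requires 1 complex ion per 2 fluoride.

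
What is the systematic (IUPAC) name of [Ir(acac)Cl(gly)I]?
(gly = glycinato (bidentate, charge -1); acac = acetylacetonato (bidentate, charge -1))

(acetylacetonato)chloro(glycinato)iodoiridium(IV)

There is no counter-ion, so the complex is neutral overall.
Ligand charges: 1×chloro (-1 each), 1×glycinato (-1 each), 1×acetylacetonato (-1 each), 1×iodo (-1 each); total -4. So Ir + (-4) = 0, giving Ir = +4.
Ligands are named alphabetically: acetylacetonato before chloro before glycinato before iodo.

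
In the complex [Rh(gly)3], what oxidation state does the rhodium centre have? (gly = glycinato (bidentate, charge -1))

+3

No counter-ion: the bracketed complex is neutral.
Ligand charges: 3×gly = -3; sum -3.
Rh + (-3) = 0 ⇒ Rh is +3.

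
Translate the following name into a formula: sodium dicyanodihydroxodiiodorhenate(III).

Ligands: 2 iodo (I, -1), 2 cyano (CN, -1), 2 hydroxo (OH, -1). Ligand charge sum = -6.
Charge balance with sodium (+1) requires 1 complex ion per 3 sodium.

Na3[Re(CN)2I2(OH)2]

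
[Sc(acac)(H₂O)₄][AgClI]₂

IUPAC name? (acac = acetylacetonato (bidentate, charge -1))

Both ions are complex: the cation is named first with the plain metal name, the anion second with the -ate form; each ion's ligands are alphabetised independently.
Scandium is always +3 in its complexes; the cation's ligand charges sum to -1, so the complex cation is 2+.
With 2 anions per cation, each anion must be 2/2 = 1−.
Anion: ligand charges sum to -2; for the ion to be 1−, Ag = +1.

(acetylacetonato)tetraaquascandium(III) chloroiodoargentate(I)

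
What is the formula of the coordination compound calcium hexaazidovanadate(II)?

Ca2[V(N3)6]

Ligands: 6 azido (N3, -1). Ligand charge sum = -6.
With V in oxidation state +2, the complex ion is [V...]^4−.
Charge balance with calcium (+2) requires 1 complex ion per 2 calcium.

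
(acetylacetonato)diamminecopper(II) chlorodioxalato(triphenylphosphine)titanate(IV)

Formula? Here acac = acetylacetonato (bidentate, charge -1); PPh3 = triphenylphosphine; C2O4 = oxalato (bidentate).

Cation [Cu…]: ligand charges -1, Cu(II) ⇒ ion charge 1+.
Anion [Ti…]: ligand charges -5, Ti(IV) ⇒ ion charge 1−.
One 1+ cation balances one 1− anion.

[Cu(acac)(NH3)2][Ti(C2O4)2Cl(PPh3)]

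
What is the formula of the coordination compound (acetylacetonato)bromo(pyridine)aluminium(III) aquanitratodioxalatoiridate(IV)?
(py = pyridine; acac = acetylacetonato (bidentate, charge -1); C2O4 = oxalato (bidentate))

[Al(acac)Br(py)][Ir(C2O4)2(H2O)(NO3)]

Cation [Al…]: ligand charges -2, Al(III) ⇒ ion charge 1+.
Anion [Ir…]: ligand charges -5, Ir(IV) ⇒ ion charge 1−.
One 1+ cation balances one 1− anion.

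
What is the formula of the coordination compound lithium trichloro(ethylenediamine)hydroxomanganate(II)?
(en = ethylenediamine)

Ligands: 1 ethylenediamine (en, neutral), 3 chloro (Cl, -1), 1 hydroxo (OH, -1). Ligand charge sum = -4.
Charge balance with lithium (+1) requires 1 complex ion per 2 lithium.

Li2[MnCl3(en)(OH)]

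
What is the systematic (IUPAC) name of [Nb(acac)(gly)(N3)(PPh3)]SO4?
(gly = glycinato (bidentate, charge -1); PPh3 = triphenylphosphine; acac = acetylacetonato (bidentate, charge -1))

The 1 sulfate counter-ion carries a total charge of -2, so each complex ion is 2+.
Ligand charges: 1×azido (-1 each), 1×glycinato (-1 each), 1×triphenylphosphine (neutral), 1×acetylacetonato (-1 each); total -3. So Nb + (-3) = 2+, giving Nb = +5.
Ligands are named alphabetically: acetylacetonato before azido before glycinato before triphenylphosphine.

(acetylacetonato)azido(glycinato)(triphenylphosphine)niobium(V) sulfate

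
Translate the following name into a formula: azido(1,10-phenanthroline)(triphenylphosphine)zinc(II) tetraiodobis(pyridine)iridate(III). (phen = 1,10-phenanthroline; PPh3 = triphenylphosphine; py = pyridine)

Cation [Zn…]: ligand charges -1, Zn(II) ⇒ ion charge 1+.
Anion [Ir…]: ligand charges -4, Ir(III) ⇒ ion charge 1−.
One 1+ cation balances one 1− anion.

[Zn(N3)(phen)(PPh3)][IrI4(py)2]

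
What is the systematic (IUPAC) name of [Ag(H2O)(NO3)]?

There is no counter-ion, so the complex is neutral overall.
Ligand charges: 1×aqua (neutral), 1×nitrato (-1 each); total -1. So Ag + (-1) = 0, giving Ag = +1.
Ligands are named alphabetically: aqua before nitrato.

aquanitratosilver(I)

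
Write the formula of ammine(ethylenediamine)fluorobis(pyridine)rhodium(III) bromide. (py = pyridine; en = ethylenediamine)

[Rh(en)F(NH3)(py)2]Br2

Ligands: 1 ammine (NH3, neutral), 1 fluoro (F, -1), 2 pyridine (py, neutral), 1 ethylenediamine (en, neutral). Ligand charge sum = -1.
With Rh in oxidation state +3, the complex ion is [Rh...]^2+.
Charge balance with bromide (-1) requires 1 complex ion per 2 bromide.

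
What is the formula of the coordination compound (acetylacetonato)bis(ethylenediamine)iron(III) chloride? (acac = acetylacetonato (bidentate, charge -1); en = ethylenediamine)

Ligands: 1 acetylacetonato (acac, -1), 2 ethylenediamine (en, neutral). Ligand charge sum = -1.
With Fe in oxidation state +3, the complex ion is [Fe...]^2+.
Charge balance with chloride (-1) requires 1 complex ion per 2 chloride.

[Fe(acac)(en)2]Cl2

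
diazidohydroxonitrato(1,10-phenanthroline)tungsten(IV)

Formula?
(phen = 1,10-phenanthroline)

Ligands: 1 hydroxo (OH, -1), 1 nitrato (NO3, -1), 1 1,10-phenanthroline (phen, neutral), 2 azido (N3, -1). Ligand charge sum = -4.
With W in oxidation state +4, the complex ion is [W...].

[W(N3)2(NO3)(OH)(phen)]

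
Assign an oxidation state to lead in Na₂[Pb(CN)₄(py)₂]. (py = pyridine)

+2

2 sodium outside the brackets (+1 each) → the complex ion is 2−.
Ligand charges: 4×CN = -4; 2×py neutral; sum -4.
Pb + (-4) = 2− ⇒ Pb is +2.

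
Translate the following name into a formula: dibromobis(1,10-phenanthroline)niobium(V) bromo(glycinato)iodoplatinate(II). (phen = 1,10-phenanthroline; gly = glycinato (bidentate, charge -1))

[NbBr2(phen)2][PtBr(gly)I]3

Cation [Nb…]: ligand charges -2, Nb(V) ⇒ ion charge 3+.
Anion [Pt…]: ligand charges -3, Pt(II) ⇒ ion charge 1−.
One 3+ cation requires 3 of the 1− anion.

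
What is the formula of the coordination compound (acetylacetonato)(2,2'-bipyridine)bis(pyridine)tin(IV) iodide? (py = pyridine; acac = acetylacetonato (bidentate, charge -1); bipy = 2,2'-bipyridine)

Ligands: 2 pyridine (py, neutral), 1 acetylacetonato (acac, -1), 1 2,2'-bipyridine (bipy, neutral). Ligand charge sum = -1.
With Sn in oxidation state +4, the complex ion is [Sn...]^3+.
Charge balance with iodide (-1) requires 1 complex ion per 3 iodide.

[Sn(acac)(bipy)(py)2]I3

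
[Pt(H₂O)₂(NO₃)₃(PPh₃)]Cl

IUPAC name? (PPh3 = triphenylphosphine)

diaquatrinitrato(triphenylphosphine)platinum(IV) chloride

The 1 chloride counter-ion carries a total charge of -1, so each complex ion is 1+.
Ligand charges: 3×nitrato (-1 each), 1×triphenylphosphine (neutral), 2×aqua (neutral); total -3. So Pt + (-3) = 1+, giving Pt = +4.
Ligands are named alphabetically: aqua before nitrato before triphenylphosphine.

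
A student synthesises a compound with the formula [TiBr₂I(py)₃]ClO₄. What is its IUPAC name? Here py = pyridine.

The 1 perchlorate counter-ion carries a total charge of -1, so each complex ion is 1+.
Ligand charges: 1×iodo (-1 each), 2×bromo (-1 each), 3×pyridine (neutral); total -3. So Ti + (-3) = 1+, giving Ti = +4.
Ligands are named alphabetically: bromo before iodo before pyridine.

dibromoiodotris(pyridine)titanium(IV) perchlorate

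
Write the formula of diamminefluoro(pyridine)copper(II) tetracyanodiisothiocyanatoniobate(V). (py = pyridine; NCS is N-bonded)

[CuF(NH3)2(py)][Nb(CN)4(NCS)2]

Cation [Cu…]: ligand charges -1, Cu(II) ⇒ ion charge 1+.
Anion [Nb…]: ligand charges -6, Nb(V) ⇒ ion charge 1−.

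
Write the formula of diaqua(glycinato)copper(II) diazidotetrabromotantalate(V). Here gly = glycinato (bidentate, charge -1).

Cation [Cu…]: ligand charges -1, Cu(II) ⇒ ion charge 1+.
Anion [Ta…]: ligand charges -6, Ta(V) ⇒ ion charge 1−.
One 1+ cation balances one 1− anion.

[Cu(gly)(H2O)2][TaBr4(N3)2]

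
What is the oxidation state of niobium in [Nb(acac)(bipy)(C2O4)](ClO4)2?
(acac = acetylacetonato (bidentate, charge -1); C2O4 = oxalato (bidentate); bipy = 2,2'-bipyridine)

+5

2 perchlorate outside the brackets (-1 each) → the complex ion is 2+.
Ligand charges: 1×acac = -1; 1×C2O4 = -2; 1×bipy neutral; sum -3.
Nb + (-3) = 2+ ⇒ Nb is +5.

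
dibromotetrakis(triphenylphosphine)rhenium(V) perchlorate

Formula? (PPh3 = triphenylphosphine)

Ligands: 2 bromo (Br, -1), 4 triphenylphosphine (PPh3, neutral). Ligand charge sum = -2.
With Re in oxidation state +5, the complex ion is [Re...]^3+.
Charge balance with perchlorate (-1) requires 1 complex ion per 3 perchlorate.

[ReBr2(PPh3)4](ClO4)3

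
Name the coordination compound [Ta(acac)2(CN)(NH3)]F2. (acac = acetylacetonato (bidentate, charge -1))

bis(acetylacetonato)amminecyanotantalum(V) fluoride

The 2 fluoride counter-ions carry a total charge of -2, so each complex ion is 2+.
Ligand charges: 2×acetylacetonato (-1 each), 1×cyano (-1 each), 1×ammine (neutral); total -3. So Ta + (-3) = 2+, giving Ta = +5.
Ligands are named alphabetically: acetylacetonato before ammine before cyano.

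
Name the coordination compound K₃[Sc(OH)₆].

The 3 potassium counter-ions carry a total charge of +3, so each complex ion is 3−.
Ligand charges: 6×hydroxo (-1 each); total -6. So Sc + (-6) = 3−, giving Sc = +3.
The complex ion is anionic, so scandium takes the -ate form scandate(III).

potassium hexahydroxoscandate(III)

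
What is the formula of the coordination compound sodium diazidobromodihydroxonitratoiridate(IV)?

Na2[IrBr(N3)2(NO3)(OH)2]

Ligands: 1 nitrato (NO3, -1), 1 bromo (Br, -1), 2 hydroxo (OH, -1), 2 azido (N3, -1). Ligand charge sum = -6.
With Ir in oxidation state +4, the complex ion is [Ir...]^2−.
Charge balance with sodium (+1) requires 1 complex ion per 2 sodium.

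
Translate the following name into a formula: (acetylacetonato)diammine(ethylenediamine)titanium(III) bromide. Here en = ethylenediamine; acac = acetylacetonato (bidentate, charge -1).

[Ti(acac)(en)(NH3)2]Br2

Ligands: 2 ammine (NH3, neutral), 1 ethylenediamine (en, neutral), 1 acetylacetonato (acac, -1). Ligand charge sum = -1.
Charge balance with bromide (-1) requires 1 complex ion per 2 bromide.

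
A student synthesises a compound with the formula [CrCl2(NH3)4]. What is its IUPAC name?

There is no counter-ion, so the complex is neutral overall.
Ligand charges: 2×chloro (-1 each), 4×ammine (neutral); total -2. So Cr + (-2) = 0, giving Cr = +2.
Ligands are named alphabetically: ammine before chloro.

tetraamminedichlorochromium(II)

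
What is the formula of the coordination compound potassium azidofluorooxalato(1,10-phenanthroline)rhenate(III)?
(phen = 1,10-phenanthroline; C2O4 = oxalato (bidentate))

Ligands: 1 1,10-phenanthroline (phen, neutral), 1 azido (N3, -1), 1 fluoro (F, -1), 1 oxalato (C2O4, -2). Ligand charge sum = -4.
Charge balance with potassium (+1) requires 1 complex ion per 1 potassium.

K[Re(C2O4)F(N3)(phen)]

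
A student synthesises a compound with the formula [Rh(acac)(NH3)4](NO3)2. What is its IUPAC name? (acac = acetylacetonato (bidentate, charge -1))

The 2 nitrate counter-ions carry a total charge of -2, so each complex ion is 2+.
Ligand charges: 4×ammine (neutral), 1×acetylacetonato (-1 each); total -1. So Rh + (-1) = 2+, giving Rh = +3.
Ligands are named alphabetically: acetylacetonato before ammine.

(acetylacetonato)tetraamminerhodium(III) nitrate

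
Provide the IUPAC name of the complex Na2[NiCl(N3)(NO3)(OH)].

sodium azidochlorohydroxonitratonickelate(II)

The 2 sodium counter-ions carry a total charge of +2, so each complex ion is 2−.
Ligand charges: 1×hydroxo (-1 each), 1×chloro (-1 each), 1×azido (-1 each), 1×nitrato (-1 each); total -4. So Ni + (-4) = 2−, giving Ni = +2.
Ligands are named alphabetically: azido before chloro before hydroxo before nitrato.
The complex ion is anionic, so nickel takes the -ate form nickelate(II).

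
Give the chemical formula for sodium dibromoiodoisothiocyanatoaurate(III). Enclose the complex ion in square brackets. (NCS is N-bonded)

Ligands: 1 isothiocyanato (NCS, -1), 2 bromo (Br, -1), 1 iodo (I, -1). Ligand charge sum = -4.
With Au in oxidation state +3, the complex ion is [Au...]^1−.
Charge balance with sodium (+1) requires 1 complex ion per 1 sodium.

Na[AuBr2I(NCS)]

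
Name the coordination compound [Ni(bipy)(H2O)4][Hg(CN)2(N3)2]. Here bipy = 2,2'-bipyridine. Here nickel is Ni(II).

tetraaqua(2,2'-bipyridine)nickel(II) diazidodicyanomercurate(II)

Ni is given as +2; the cation's ligand charges sum to 0, so the complex cation is 2+.
A 1:1 salt means the anion carries the equal and opposite charge, 2−.
Anion: ligand charges sum to -4; for the ion to be 2−, Hg = +2.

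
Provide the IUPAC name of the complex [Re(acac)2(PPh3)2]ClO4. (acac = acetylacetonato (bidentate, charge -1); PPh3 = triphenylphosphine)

The 1 perchlorate counter-ion carries a total charge of -1, so each complex ion is 1+.
Ligand charges: 2×acetylacetonato (-1 each), 2×triphenylphosphine (neutral); total -2. So Re + (-2) = 1+, giving Re = +3.
Ligands are named alphabetically: acetylacetonato before triphenylphosphine.

bis(acetylacetonato)bis(triphenylphosphine)rhenium(III) perchlorate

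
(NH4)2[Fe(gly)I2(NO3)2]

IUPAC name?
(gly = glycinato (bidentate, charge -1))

The 2 ammonium counter-ions carry a total charge of +2, so each complex ion is 2−.
Ligand charges: 1×glycinato (-1 each), 2×iodo (-1 each), 2×nitrato (-1 each); total -5. So Fe + (-5) = 2−, giving Fe = +3.
The complex ion is anionic, so iron takes the -ate form ferrate(III).

ammonium (glycinato)diiododinitratoferrate(III)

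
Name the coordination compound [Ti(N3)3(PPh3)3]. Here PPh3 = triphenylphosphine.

triazidotris(triphenylphosphine)titanium(III)

There is no counter-ion, so the complex is neutral overall.
Ligand charges: 3×azido (-1 each), 3×triphenylphosphine (neutral); total -3. So Ti + (-3) = 0, giving Ti = +3.
Ligands are named alphabetically: azido before triphenylphosphine.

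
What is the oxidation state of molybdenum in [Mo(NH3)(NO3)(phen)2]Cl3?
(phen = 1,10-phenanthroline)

+4

3 chloride outside the brackets (-1 each) → the complex ion is 3+.
Ligand charges: 1×NH3 neutral; 1×NO3 = -1; 2×phen neutral; sum -1.
Mo + (-1) = 3+ ⇒ Mo is +4.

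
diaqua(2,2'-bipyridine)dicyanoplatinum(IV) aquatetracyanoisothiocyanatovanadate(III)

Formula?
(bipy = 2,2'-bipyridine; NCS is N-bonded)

Cation [Pt…]: ligand charges -2, Pt(IV) ⇒ ion charge 2+.
Anion [V…]: ligand charges -5, V(III) ⇒ ion charge 2−.
One 2+ cation balances one 2− anion.

[Pt(bipy)(CN)2(H2O)2][V(CN)4(H2O)(NCS)]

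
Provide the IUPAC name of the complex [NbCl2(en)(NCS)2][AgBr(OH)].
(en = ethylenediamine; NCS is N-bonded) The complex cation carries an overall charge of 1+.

dichloro(ethylenediamine)diisothiocyanatoniobium(V) bromohydroxoargentate(I)

Both ions are complex: the cation is named first with the plain metal name, the anion second with the -ate form; each ion's ligands are alphabetised independently.
The complex cation is given as 1+; its ligand charges sum to -4, so Nb = +5.
A 1:1 salt means the anion carries the equal and opposite charge, 1−.
Anion: ligand charges sum to -2; for the ion to be 1−, Ag = +1.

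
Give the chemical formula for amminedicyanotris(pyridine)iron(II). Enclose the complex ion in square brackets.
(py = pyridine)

Ligands: 3 pyridine (py, neutral), 1 ammine (NH3, neutral), 2 cyano (CN, -1). Ligand charge sum = -2.
With Fe in oxidation state +2, the complex ion is [Fe...].

[Fe(CN)2(NH3)(py)3]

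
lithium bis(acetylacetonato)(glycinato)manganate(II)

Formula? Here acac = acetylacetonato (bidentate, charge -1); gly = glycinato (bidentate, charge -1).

Ligands: 2 acetylacetonato (acac, -1), 1 glycinato (gly, -1). Ligand charge sum = -3.
Charge balance with lithium (+1) requires 1 complex ion per 1 lithium.

Li[Mn(acac)2(gly)]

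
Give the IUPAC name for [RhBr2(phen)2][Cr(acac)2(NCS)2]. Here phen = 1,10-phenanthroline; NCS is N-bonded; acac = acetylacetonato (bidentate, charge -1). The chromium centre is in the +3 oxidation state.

dibromobis(1,10-phenanthroline)rhodium(III) bis(acetylacetonato)diisothiocyanatochromate(III)

Both ions are complex: the cation is named first with the plain metal name, the anion second with the -ate form; each ion's ligands are alphabetised independently.
Cr is given as +3; the anion's ligand charges sum to -4, so the complex anion is 1−.
A 1:1 salt means the cation carries the equal and opposite charge, 1+.
Cation: ligand charges sum to -2; for the ion to be 1+, Rh = +3.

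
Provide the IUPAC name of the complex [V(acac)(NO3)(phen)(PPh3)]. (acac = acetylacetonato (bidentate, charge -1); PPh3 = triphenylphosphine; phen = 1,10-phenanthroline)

(acetylacetonato)nitrato(1,10-phenanthroline)(triphenylphosphine)vanadium(II)

There is no counter-ion, so the complex is neutral overall.
Ligand charges: 1×acetylacetonato (-1 each), 1×triphenylphosphine (neutral), 1×1,10-phenanthroline (neutral), 1×nitrato (-1 each); total -2. So V + (-2) = 0, giving V = +2.
Ligands are named alphabetically: acetylacetonato before nitrato before phenanthroline before triphenylphosphine.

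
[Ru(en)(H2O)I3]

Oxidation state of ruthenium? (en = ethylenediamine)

+3

No counter-ion: the bracketed complex is neutral.
Ligand charges: 3×I = -3; 1×en neutral; 1×H2O neutral; sum -3.
Ru + (-3) = 0 ⇒ Ru is +3.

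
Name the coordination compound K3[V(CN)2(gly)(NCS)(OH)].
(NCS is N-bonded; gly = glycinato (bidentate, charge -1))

potassium dicyano(glycinato)hydroxoisothiocyanatovanadate(II)

The 3 potassium counter-ions carry a total charge of +3, so each complex ion is 3−.
Ligand charges: 1×hydroxo (-1 each), 2×cyano (-1 each), 1×isothiocyanato (-1 each), 1×glycinato (-1 each); total -5. So V + (-5) = 3−, giving V = +2.
Ligands are named alphabetically: cyano before glycinato before hydroxo before isothiocyanato.
The complex ion is anionic, so vanadium takes the -ate form vanadate(II).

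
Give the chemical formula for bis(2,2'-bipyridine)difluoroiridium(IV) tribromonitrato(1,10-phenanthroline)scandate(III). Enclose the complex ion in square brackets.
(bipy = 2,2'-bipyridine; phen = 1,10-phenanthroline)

Cation [Ir…]: ligand charges -2, Ir(IV) ⇒ ion charge 2+.
Anion [Sc…]: ligand charges -4, Sc(III) ⇒ ion charge 1−.
One 2+ cation requires 2 of the 1− anion.

[Ir(bipy)2F2][ScBr3(NO3)(phen)]2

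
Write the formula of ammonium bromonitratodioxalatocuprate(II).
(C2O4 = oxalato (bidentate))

Ligands: 1 bromo (Br, -1), 1 nitrato (NO3, -1), 2 oxalato (C2O4, -2). Ligand charge sum = -6.
Charge balance with ammonium (+1) requires 1 complex ion per 4 ammonium.

(NH4)4[CuBr(C2O4)2(NO3)]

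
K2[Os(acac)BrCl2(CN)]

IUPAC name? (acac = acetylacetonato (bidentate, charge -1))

potassium (acetylacetonato)bromodichlorocyanoosmate(III)

The 2 potassium counter-ions carry a total charge of +2, so each complex ion is 2−.
Ligand charges: 2×chloro (-1 each), 1×cyano (-1 each), 1×acetylacetonato (-1 each), 1×bromo (-1 each); total -5. So Os + (-5) = 2−, giving Os = +3.
Ligands are named alphabetically: acetylacetonato before bromo before chloro before cyano.
The complex ion is anionic, so osmium takes the -ate form osmate(III).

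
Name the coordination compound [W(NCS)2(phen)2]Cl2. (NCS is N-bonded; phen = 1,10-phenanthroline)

diisothiocyanatobis(1,10-phenanthroline)tungsten(IV) chloride

The 2 chloride counter-ions carry a total charge of -2, so each complex ion is 2+.
Ligand charges: 2×isothiocyanato (-1 each), 2×1,10-phenanthroline (neutral); total -2. So W + (-2) = 2+, giving W = +4.
Ligands are named alphabetically: isothiocyanato before phenanthroline.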